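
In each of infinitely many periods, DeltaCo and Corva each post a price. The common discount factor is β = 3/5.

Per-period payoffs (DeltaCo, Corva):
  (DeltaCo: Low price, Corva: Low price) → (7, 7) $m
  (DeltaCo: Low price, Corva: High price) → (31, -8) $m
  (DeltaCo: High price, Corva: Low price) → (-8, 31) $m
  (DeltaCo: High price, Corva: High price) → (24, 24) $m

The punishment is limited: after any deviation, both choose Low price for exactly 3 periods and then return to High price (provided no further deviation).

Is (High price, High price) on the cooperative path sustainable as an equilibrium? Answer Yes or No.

Yes

A one-shot deviation gives 31 now, then 7 for 3 periods, then back to 24.
Gain from deviating: (31−24) today; loss: (24−7) in each of the next 3 periods.
No-deviation condition: (24−7)(β+…+β^3) ≥ 31−24, i.e. β+…+β^3 ≥ 7/17.
At β = 3/5: β+…+β^3 = 1.1760 ≥ 0.4118.
So cooperation is sustainable.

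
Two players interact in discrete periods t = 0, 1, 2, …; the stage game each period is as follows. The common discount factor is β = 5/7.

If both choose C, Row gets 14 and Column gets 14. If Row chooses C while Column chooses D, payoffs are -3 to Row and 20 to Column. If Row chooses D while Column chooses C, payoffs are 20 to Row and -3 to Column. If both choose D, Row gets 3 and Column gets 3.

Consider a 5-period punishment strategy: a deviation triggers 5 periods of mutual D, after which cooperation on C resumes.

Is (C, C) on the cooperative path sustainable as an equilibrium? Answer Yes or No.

Yes

IC: β+…+β^5 ≥ (20−14)/(14−3) = 6/11.
At β = 5/7: partial sum = 2.0352 ≥ 0.5455. Cooperation sustainable.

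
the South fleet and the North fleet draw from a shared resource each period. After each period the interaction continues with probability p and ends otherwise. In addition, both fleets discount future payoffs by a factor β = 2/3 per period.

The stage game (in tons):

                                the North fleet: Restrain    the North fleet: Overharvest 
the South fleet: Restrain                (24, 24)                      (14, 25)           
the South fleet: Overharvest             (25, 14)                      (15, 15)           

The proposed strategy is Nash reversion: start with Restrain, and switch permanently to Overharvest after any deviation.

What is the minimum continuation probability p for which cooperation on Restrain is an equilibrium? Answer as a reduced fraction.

3/20

Expected continuation weight on next period's payoff is β·p = 2/3·p, which plays the role of the discount factor.
Cooperation requires 2/3·p ≥ (25−24)/(25−15) = 1/10, hence p ≥ 3/20.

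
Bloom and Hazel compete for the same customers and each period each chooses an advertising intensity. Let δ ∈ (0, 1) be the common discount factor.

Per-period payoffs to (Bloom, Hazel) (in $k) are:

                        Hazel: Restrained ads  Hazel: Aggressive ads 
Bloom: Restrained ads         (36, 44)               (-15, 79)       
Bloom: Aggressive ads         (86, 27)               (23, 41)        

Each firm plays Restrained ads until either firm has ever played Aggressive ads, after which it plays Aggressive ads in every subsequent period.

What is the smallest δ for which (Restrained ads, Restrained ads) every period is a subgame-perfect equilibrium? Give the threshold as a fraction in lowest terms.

35/38

Bloom: cooperation gives 36 each period; deviation gives 86 once then 23 forever.
  36/(1−δ) ≥ 86 + 23δ/(1−δ) ⇒ δ ≥ 50/63.
Hazel: cooperation gives 44 each period; deviation gives 79 once then 41 forever.
  δ ≥ 35/38.
Both must hold, so the binding constraint is Hazel's: δ ≥ 35/38.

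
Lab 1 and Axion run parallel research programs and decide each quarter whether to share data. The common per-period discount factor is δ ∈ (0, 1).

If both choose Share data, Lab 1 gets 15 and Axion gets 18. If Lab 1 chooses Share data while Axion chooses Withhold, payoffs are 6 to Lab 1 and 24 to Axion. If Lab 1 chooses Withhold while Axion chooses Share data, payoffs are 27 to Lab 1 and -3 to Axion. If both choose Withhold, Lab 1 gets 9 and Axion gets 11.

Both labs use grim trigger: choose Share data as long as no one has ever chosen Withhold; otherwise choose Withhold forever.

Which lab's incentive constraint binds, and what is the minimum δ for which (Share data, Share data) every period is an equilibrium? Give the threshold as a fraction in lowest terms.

Lab 1; δ ≥ 2/3

Lab 1: cooperation gives 15 each period; deviation gives 27 once then 9 forever.
  15/(1−δ) ≥ 27 + 9δ/(1−δ) ⇒ δ ≥ 12/18 = 2/3.
Axion: cooperation gives 18 each period; deviation gives 24 once then 11 forever.
  δ ≥ 6/13.
Both must hold, so the binding constraint is Lab 1's: δ ≥ 2/3.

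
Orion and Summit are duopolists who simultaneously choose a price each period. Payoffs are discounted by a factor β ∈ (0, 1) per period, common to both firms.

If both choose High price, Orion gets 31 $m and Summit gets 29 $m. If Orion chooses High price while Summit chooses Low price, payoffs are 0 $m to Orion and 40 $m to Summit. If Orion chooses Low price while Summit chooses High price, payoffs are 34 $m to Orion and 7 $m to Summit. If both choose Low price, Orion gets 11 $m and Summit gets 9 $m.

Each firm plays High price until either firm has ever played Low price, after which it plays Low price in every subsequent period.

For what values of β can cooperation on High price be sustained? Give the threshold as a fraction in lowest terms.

For Orion: deviation gain 34−31 = 3, per-period punishment loss 31−11 = 20. IC gives β ≥ 3/23.
For Summit: gain 11, loss 20 per period, so β ≥ 11/31.
The tighter constraint is Summit's, so cooperation needs β ≥ 11/31.

11/31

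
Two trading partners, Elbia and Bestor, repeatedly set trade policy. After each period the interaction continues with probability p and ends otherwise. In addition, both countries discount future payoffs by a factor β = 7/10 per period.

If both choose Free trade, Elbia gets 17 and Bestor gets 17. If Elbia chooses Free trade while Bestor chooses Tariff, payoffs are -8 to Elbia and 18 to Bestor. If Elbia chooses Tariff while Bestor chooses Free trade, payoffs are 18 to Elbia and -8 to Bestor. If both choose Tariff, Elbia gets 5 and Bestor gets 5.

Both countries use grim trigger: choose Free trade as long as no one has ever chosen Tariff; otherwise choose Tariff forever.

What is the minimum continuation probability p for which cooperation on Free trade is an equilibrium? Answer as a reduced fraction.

With continuation probability p and discount β, the effective per-period discount factor is βp.
Grim-trigger IC: βp ≥ (18−17)/(18−5) = 1/13.
So p ≥ (1/13)/(7/10) = 10/91.

10/91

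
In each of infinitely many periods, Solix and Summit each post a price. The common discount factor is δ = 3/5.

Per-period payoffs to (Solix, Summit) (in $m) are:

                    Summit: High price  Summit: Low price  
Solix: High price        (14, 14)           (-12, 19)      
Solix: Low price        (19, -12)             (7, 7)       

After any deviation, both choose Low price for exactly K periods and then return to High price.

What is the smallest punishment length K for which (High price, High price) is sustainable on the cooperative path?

2

No profitable deviation requires (14−7)(δ+…+δ^K) ≥ 19−14, i.e. δ+…+δ^K ≥ 5/7 ≈ 0.7143.
With δ = 3/5, the partial sums are K=1: 0.6000, K=2: 0.9600.
K = 2 is the first length at which the sum reaches 0.7143.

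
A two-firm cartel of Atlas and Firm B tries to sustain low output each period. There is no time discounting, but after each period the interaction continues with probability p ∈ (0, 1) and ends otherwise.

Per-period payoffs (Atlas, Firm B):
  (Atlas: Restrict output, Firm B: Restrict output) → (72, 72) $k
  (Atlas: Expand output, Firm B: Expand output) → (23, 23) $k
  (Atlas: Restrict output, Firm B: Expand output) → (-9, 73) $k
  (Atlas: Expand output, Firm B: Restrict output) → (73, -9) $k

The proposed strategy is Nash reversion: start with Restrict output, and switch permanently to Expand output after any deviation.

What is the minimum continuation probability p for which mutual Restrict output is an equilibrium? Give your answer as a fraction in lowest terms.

Expected cooperation value is 72 + p·72 + p²·72 + … = 72/(1−p); deviation gives 73 + p·23/(1−p).
72 ≥ 73(1−p) + 23p ⇒ 50p ≥ 1 ⇒ p ≥ 1/50.

1/50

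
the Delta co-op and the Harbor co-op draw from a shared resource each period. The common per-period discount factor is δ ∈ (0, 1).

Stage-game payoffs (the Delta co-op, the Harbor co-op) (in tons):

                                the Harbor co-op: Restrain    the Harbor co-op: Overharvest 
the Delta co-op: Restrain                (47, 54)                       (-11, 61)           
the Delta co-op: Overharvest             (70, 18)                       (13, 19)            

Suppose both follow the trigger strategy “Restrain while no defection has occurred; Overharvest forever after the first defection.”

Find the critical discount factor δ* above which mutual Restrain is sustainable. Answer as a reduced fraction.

For the Delta co-op: deviation gain 70−47 = 23, per-period punishment loss 47−13 = 34. IC gives δ ≥ 23/57.
For the Harbor co-op: gain 7, loss 35 per period, so δ ≥ 7/42 = 1/6.
The tighter constraint is the Delta co-op's, so cooperation needs δ ≥ 23/57.

23/57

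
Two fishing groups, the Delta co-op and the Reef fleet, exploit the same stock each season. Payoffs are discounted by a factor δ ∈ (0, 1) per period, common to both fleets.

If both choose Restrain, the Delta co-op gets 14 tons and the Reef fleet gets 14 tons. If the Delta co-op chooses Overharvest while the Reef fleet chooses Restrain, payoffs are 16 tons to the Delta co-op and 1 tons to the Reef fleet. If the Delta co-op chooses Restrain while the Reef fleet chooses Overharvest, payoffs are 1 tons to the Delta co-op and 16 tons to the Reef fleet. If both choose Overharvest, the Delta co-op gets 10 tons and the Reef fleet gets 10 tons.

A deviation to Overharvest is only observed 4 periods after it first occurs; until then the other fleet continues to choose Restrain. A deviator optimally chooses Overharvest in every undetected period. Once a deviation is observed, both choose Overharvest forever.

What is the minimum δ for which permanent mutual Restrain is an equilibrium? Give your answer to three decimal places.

A deviator earns 16 for 4 periods, then 10 forever; cooperating earns 14 forever. Multiplying the IC by (1−δ):
14 ≥ 16(1−δ^4) + 10δ^4, so 6·δ^4 ≥ 2 and δ^4 ≥ 1/3.
δ ≥ (1/3)^(1/4) ≈ 0.760.

0.760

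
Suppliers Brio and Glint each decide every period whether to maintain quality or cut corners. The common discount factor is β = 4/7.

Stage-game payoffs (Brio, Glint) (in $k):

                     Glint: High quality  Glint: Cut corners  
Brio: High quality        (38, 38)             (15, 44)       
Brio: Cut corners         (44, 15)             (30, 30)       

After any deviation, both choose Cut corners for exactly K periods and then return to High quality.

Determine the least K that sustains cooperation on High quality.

2

Need Σ_{k=1}^{K} β^k ≥ (44−38)/(38−30) = 0.7500 at β = 4/7.
At K = 1 the sum is 0.5714 < 0.7500; at K = 2 it is 0.8980 ≥ 0.7500.
So the minimum punishment length is K = 2.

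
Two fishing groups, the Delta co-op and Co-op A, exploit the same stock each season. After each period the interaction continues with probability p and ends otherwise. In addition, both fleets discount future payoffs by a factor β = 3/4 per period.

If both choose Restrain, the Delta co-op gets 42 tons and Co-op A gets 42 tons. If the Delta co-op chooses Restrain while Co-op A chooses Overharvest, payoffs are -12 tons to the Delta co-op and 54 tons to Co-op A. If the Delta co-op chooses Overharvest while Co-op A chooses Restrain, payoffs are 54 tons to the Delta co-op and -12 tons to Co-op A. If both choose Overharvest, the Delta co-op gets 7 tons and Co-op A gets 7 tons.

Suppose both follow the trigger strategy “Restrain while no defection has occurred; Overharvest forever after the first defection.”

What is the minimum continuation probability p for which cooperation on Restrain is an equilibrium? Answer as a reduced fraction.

Expected continuation weight on next period's payoff is β·p = 3/4·p, which plays the role of the discount factor.
Cooperation requires 3/4·p ≥ (54−42)/(54−7) = 12/47, hence p ≥ 16/47.

16/47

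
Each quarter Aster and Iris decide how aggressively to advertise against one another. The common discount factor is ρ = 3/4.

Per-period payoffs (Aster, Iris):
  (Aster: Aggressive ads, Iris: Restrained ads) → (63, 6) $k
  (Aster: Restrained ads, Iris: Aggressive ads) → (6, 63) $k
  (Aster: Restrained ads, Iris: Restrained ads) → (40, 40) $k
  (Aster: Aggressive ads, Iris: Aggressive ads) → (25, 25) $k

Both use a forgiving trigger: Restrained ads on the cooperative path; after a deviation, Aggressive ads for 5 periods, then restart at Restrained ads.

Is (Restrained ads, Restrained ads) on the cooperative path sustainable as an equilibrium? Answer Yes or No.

Yes

A one-shot deviation gives 63 now, then 25 for 5 periods, then back to 40.
Gain from deviating: (63−40) today; loss: (40−25) in each of the next 5 periods.
No-deviation condition: (40−25)(ρ+…+ρ^5) ≥ 63−40, i.e. ρ+…+ρ^5 ≥ 23/15.
At ρ = 3/4: ρ+…+ρ^5 = 2.2881 ≥ 1.5333.
So cooperation is sustainable.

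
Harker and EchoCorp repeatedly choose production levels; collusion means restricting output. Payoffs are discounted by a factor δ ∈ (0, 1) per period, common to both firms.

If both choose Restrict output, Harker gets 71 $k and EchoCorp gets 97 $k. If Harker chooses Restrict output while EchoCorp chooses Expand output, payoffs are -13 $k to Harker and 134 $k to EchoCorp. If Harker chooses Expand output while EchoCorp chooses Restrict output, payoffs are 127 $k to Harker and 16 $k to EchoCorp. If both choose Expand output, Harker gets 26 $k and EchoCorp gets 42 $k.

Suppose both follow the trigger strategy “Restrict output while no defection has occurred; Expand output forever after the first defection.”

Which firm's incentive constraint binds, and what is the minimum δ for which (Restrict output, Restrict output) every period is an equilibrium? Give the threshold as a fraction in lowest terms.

Harker: cooperation gives 71 each period; deviation gives 127 once then 26 forever.
  71/(1−δ) ≥ 127 + 26δ/(1−δ) ⇒ δ ≥ 56/101.
EchoCorp: cooperation gives 97 each period; deviation gives 134 once then 42 forever.
  δ ≥ 37/92.
Both must hold, so the binding constraint is Harker's: δ ≥ 56/101.

Harker; δ ≥ 56/101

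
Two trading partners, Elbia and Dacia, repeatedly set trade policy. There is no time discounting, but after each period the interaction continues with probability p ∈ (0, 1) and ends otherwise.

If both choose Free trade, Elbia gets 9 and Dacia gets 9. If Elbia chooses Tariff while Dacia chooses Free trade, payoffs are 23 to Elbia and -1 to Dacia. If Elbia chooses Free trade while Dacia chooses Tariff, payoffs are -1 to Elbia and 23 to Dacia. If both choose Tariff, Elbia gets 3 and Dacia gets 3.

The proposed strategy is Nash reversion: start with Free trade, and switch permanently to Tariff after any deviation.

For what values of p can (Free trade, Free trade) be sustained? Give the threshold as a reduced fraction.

With no time discounting, the continuation probability p plays the role of the discount factor.
Grim-trigger IC: 9/(1−p) ≥ 23 + 3p/(1−p) ⇒ p ≥ (23−9)/(23−3) = 7/10.

7/10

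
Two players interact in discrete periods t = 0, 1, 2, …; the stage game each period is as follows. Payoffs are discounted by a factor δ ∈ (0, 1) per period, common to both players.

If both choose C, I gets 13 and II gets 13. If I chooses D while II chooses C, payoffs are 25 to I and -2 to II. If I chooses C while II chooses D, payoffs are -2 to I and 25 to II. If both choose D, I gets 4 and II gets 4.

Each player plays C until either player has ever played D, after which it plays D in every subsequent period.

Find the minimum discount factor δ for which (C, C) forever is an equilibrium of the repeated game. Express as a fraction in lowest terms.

13/(1−δ) ≥ 25 + 4δ/(1−δ)
13 ≥ 25 − 21δ
δ ≥ 12/21 = 4/7.

4/7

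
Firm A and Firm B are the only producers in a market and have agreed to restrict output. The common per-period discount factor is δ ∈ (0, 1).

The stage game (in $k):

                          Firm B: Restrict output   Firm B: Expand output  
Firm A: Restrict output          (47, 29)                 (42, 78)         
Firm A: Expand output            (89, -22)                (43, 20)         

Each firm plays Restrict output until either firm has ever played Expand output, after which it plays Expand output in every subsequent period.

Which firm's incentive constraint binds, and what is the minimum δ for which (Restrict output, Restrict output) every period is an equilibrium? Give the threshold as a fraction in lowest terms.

For Firm A: deviation gain 89−47 = 42, per-period punishment loss 47−43 = 4. IC gives δ ≥ 42/46 = 21/23.
For Firm B: gain 49, loss 9 per period, so δ ≥ 49/58.
The tighter constraint is Firm A's, so cooperation needs δ ≥ 21/23.

Firm A; δ ≥ 21/23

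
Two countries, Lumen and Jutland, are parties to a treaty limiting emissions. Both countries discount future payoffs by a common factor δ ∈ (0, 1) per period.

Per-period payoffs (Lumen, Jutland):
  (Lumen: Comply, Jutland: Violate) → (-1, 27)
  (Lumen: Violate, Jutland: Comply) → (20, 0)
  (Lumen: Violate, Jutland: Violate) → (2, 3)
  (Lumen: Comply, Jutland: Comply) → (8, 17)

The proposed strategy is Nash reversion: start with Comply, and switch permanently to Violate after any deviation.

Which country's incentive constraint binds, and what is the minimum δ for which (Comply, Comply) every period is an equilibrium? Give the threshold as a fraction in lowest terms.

Lumen; δ ≥ 2/3

For Lumen: deviation gain 20−8 = 12, per-period punishment loss 8−2 = 6. IC gives δ ≥ 12/18 = 2/3.
For Jutland: gain 10, loss 14 per period, so δ ≥ 10/24 = 5/12.
The tighter constraint is Lumen's, so cooperation needs δ ≥ 2/3.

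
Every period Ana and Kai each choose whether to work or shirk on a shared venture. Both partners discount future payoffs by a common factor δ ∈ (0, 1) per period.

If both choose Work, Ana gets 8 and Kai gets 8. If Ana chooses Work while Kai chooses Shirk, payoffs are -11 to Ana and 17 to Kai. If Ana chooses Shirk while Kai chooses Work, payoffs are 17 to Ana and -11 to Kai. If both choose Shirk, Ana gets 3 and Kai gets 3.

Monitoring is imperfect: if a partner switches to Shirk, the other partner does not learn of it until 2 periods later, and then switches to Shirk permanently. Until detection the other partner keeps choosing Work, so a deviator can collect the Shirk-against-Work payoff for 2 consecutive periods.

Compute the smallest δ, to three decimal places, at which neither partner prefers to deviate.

The best deviation is to choose Shirk for all 2 undetected periods, earning 17 each, then 3 forever once detected.
Deviation value: 17(1−δ^2)/(1−δ) + 3δ^2/(1−δ); cooperation value: 8/(1−δ).
IC: 8 ≥ 17(1−δ^2) + 3δ^2 = 17 − 14δ^2.
So δ^2 ≥ 9/14, giving δ ≥ (9/14)^(1/2) ≈ 0.802.

0.802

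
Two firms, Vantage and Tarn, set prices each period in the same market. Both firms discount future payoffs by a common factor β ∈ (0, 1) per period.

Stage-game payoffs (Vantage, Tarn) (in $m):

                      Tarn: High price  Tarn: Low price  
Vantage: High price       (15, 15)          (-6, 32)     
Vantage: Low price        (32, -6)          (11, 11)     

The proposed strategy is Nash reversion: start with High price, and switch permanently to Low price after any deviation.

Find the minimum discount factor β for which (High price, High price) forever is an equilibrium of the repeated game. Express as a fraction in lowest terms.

15/(1−β) ≥ 32 + 11β/(1−β)
15 ≥ 32 − 21β
β ≥ 17/21.

17/21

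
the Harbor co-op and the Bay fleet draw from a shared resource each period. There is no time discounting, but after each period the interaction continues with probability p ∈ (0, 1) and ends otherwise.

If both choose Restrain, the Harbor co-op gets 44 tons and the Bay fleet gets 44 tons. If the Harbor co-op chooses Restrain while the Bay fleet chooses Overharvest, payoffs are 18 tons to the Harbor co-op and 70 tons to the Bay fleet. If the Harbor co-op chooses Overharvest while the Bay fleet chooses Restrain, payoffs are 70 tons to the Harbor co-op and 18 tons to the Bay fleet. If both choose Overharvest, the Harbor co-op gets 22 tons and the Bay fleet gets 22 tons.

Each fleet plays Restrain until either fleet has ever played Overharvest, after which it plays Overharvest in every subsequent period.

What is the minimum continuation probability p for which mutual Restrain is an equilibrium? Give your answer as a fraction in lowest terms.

13/24

Expected cooperation value is 44 + p·44 + p²·44 + … = 44/(1−p); deviation gives 70 + p·22/(1−p).
44 ≥ 70(1−p) + 22p ⇒ 48p ≥ 26 ⇒ p ≥ 26/48 = 13/24.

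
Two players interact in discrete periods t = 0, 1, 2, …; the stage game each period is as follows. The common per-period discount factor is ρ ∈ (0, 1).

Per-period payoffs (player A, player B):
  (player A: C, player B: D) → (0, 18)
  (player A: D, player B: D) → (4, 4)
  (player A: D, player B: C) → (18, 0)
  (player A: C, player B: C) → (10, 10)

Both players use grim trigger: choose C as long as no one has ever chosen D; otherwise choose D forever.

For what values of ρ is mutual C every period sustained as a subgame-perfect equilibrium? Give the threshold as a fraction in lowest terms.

4/7

Under grim trigger the critical discount factor is (T−C)/(T−P) with T = 18, C = 10, P = 4.
ρ* = (18−10)/(18−4) = 8/14 = 4/7.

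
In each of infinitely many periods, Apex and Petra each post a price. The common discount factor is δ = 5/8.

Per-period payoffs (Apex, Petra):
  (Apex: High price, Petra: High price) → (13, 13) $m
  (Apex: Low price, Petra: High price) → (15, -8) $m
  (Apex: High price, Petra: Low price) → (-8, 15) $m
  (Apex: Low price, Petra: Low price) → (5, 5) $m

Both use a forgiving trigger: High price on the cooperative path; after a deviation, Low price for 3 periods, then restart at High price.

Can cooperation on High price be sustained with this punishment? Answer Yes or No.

A one-shot deviation gives 15 now, then 5 for 3 periods, then back to 13.
Gain from deviating: (15−13) today; loss: (13−5) in each of the next 3 periods.
No-deviation condition: (13−5)(δ+…+δ^3) ≥ 15−13, i.e. δ+…+δ^3 ≥ 1/4.
At δ = 5/8: δ+…+δ^3 = 1.2598 ≥ 0.2500.
So cooperation is sustainable.

Yes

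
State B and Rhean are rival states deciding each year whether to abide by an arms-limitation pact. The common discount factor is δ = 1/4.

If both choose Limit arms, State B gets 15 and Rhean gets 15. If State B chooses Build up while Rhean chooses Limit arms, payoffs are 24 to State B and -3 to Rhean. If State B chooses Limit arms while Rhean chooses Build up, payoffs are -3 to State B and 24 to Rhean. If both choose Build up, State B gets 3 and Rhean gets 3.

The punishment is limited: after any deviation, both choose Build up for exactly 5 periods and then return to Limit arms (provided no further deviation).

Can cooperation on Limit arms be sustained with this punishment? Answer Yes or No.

IC: δ+…+δ^5 ≥ (24−15)/(15−3) = 3/4.
At δ = 1/4: partial sum = 0.3330 < 0.7500. Cooperation not sustainable.

No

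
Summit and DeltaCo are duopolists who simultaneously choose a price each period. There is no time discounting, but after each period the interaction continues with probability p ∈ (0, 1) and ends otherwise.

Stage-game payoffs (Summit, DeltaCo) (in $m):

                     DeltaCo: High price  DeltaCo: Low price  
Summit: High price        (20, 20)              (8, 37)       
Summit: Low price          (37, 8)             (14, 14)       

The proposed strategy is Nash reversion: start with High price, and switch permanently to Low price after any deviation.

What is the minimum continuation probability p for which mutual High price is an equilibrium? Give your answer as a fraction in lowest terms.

17/23

With no time discounting, the continuation probability p plays the role of the discount factor.
Grim-trigger IC: 20/(1−p) ≥ 37 + 14p/(1−p) ⇒ p ≥ (37−20)/(37−14) = 17/23.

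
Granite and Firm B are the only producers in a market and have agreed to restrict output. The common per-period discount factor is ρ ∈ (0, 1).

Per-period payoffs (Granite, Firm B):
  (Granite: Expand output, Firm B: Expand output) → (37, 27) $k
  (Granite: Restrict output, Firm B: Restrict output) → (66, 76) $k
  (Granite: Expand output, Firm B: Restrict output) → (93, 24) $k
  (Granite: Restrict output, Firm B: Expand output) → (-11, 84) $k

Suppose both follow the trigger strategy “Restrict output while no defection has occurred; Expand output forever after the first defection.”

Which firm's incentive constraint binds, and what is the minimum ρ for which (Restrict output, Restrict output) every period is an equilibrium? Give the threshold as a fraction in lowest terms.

Granite's threshold: (93−66)/(93−37) = 27/56.
Firm B's threshold: (84−76)/(84−27) = 8/57.
27/56 > 8/57, so Granite binds and ρ* = 27/56.

Granite; ρ ≥ 27/56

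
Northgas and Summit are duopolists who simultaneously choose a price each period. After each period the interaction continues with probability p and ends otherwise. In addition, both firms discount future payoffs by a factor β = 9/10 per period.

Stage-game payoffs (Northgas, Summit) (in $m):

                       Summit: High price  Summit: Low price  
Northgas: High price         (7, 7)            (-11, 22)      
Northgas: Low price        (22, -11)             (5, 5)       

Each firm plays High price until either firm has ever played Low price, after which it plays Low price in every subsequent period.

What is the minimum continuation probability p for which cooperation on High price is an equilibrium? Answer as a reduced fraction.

50/51

Expected continuation weight on next period's payoff is β·p = 9/10·p, which plays the role of the discount factor.
Cooperation requires 9/10·p ≥ (22−7)/(22−5) = 15/17, hence p ≥ 50/51.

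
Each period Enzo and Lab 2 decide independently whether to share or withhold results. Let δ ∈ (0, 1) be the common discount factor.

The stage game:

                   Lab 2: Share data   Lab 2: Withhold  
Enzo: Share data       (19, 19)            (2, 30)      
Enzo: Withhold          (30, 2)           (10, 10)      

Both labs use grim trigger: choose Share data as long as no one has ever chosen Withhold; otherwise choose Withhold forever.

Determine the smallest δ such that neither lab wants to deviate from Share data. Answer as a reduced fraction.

11/20

Under grim trigger the critical discount factor is (T−C)/(T−P) with T = 30, C = 19, P = 10.
δ* = (30−19)/(30−10) = 11/20.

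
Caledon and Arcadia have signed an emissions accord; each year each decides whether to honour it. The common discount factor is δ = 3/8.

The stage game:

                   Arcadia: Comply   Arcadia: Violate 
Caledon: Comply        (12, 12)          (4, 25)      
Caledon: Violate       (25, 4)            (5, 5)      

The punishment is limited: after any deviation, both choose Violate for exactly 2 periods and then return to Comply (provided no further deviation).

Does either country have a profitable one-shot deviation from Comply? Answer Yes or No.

A one-shot deviation gives 25 now, then 5 for 2 periods, then back to 12.
Gain from deviating: (25−12) today; loss: (12−5) in each of the next 2 periods.
No-deviation condition: (12−5)(δ+…+δ^2) ≥ 25−12, i.e. δ+…+δ^2 ≥ 13/7.
At δ = 3/8: δ+…+δ^2 = 0.5156 < 1.8571.
So cooperation is not sustainable.

Yes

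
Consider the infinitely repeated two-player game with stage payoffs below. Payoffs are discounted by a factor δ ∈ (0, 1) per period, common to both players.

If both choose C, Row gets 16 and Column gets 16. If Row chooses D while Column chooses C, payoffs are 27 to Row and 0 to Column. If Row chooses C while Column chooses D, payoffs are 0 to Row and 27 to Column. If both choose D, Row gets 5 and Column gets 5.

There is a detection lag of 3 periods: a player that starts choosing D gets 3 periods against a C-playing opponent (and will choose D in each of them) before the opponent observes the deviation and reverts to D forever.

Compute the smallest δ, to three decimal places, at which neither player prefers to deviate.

The best deviation is to choose D for all 3 undetected periods, earning 27 each, then 5 forever once detected.
Deviation value: 27(1−δ^3)/(1−δ) + 5δ^3/(1−δ); cooperation value: 16/(1−δ).
IC: 16 ≥ 27(1−δ^3) + 5δ^3 = 27 − 22δ^3.
So δ^3 ≥ 11/22 = 1/2, giving δ ≥ (1/2)^(1/3) ≈ 0.794.

0.794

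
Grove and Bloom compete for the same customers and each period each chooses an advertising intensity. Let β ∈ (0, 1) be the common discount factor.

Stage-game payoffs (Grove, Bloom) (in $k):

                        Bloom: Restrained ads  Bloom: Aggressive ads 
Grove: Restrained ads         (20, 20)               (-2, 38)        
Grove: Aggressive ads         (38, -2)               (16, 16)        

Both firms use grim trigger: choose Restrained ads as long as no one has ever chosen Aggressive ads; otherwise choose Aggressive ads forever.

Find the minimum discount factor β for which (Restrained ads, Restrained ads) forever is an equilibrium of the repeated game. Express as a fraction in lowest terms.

9/11

Cooperation forever yields 20 each period: 20/(1−β).
Deviating yields 38 once, then 16 forever: 38 + 16β/(1−β).
No profitable deviation requires 20/(1−β) ≥ 38 + 16β/(1−β).
Multiplying by (1−β): 20 ≥ 38(1−β) + 16β = 38 − 22β.
So 22β ≥ 18, i.e. β ≥ 18/22 = 9/11.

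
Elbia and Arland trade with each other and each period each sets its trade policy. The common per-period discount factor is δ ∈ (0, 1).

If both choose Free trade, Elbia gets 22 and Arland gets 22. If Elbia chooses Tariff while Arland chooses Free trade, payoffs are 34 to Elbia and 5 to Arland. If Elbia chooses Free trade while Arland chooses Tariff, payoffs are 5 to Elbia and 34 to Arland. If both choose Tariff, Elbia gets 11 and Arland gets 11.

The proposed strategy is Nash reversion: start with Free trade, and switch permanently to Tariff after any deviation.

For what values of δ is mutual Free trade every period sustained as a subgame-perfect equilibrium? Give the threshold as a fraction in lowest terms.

Under grim trigger the critical discount factor is (T−C)/(T−P) with T = 34, C = 22, P = 11.
δ* = (34−22)/(34−11) = 12/23.

12/23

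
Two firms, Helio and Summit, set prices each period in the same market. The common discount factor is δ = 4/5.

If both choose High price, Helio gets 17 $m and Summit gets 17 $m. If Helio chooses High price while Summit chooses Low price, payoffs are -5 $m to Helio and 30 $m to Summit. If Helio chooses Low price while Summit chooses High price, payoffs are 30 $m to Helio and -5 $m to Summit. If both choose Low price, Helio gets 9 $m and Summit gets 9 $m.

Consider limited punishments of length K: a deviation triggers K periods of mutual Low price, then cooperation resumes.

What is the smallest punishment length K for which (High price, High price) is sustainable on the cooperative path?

Need Σ_{k=1}^{K} δ^k ≥ (30−17)/(17−9) = 1.6250 at δ = 4/5.
At K = 2 the sum is 1.4400 < 1.6250; at K = 3 it is 1.9520 ≥ 1.6250.
So the minimum punishment length is K = 3.

3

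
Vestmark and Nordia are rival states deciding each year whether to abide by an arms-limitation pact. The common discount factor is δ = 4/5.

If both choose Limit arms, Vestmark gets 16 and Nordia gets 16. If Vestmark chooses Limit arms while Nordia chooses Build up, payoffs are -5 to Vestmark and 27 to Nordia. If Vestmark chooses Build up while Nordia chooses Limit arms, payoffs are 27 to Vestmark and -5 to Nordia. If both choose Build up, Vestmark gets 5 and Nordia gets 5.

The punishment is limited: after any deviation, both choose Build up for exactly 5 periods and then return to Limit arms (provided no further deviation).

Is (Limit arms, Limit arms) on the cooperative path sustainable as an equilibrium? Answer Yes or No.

IC: δ+…+δ^5 ≥ (27−16)/(16−5) = 1.
At δ = 4/5: partial sum = 2.6893 ≥ 1.0000. Cooperation sustainable.

Yes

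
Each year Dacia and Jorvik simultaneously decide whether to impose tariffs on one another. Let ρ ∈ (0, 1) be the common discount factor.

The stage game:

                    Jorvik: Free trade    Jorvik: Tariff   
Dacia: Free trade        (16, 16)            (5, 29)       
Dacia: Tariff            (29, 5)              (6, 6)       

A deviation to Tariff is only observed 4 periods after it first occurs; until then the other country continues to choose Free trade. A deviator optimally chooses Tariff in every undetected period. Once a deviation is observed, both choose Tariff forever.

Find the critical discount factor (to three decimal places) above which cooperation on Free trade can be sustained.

0.867

Deviating for the 4 undetected periods gains 29−16 = 13 per period over cooperation, then loses 16−6 = 10 per period forever once punishment starts.
Gain: 13(1 + ρ + … + ρ^3); loss: 10·ρ^4/(1−ρ).
No profitable deviation ⇔ 13(1−ρ^4) ≤ 10·ρ^4, i.e. ρ^4 ≥ 13/(13+10) = 13/23.
Hence ρ ≥ (13/23)^(1/4) ≈ 0.867.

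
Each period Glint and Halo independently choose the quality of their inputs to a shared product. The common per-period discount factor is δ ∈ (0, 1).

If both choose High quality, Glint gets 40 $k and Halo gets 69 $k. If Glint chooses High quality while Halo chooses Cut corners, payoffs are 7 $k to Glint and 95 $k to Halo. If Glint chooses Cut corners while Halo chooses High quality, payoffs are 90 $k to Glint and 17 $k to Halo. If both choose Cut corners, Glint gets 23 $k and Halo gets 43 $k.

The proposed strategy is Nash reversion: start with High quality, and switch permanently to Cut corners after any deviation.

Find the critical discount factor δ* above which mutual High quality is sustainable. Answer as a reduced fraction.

Glint's threshold: (90−40)/(90−23) = 50/67.
Halo's threshold: (95−69)/(95−43) = 1/2.
50/67 > 1/2, so Glint binds and δ* = 50/67.

50/67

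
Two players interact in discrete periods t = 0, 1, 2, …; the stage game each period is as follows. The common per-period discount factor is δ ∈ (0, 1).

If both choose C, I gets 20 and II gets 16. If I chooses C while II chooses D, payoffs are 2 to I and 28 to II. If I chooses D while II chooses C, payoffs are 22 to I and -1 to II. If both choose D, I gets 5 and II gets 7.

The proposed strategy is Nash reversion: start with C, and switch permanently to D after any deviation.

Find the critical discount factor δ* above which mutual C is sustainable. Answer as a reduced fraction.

I's threshold: (22−20)/(22−5) = 2/17.
II's threshold: (28−16)/(28−7) = 4/7.
2/17 < 4/7, so II binds and δ* = 4/7.

4/7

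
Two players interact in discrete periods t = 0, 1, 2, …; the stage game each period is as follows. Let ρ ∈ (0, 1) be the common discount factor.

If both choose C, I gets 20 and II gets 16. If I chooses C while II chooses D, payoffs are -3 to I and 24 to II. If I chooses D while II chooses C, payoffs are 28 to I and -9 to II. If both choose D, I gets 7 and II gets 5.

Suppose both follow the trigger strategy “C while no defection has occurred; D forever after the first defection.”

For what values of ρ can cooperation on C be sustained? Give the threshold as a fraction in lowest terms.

8/19

I: cooperation gives 20 each period; deviation gives 28 once then 7 forever.
  20/(1−ρ) ≥ 28 + 7ρ/(1−ρ) ⇒ ρ ≥ 8/21.
II: cooperation gives 16 each period; deviation gives 24 once then 5 forever.
  ρ ≥ 8/19.
Both must hold, so the binding constraint is II's: ρ ≥ 8/19.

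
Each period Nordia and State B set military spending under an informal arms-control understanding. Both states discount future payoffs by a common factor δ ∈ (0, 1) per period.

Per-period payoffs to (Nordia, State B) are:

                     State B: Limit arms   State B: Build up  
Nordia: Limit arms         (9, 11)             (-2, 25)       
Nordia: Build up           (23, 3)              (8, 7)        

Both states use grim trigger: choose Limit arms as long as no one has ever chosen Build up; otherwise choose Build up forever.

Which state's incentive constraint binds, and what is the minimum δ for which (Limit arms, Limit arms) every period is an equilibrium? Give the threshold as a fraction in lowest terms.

Nordia; δ ≥ 14/15

Nordia: cooperation gives 9 each period; deviation gives 23 once then 8 forever.
  9/(1−δ) ≥ 23 + 8δ/(1−δ) ⇒ δ ≥ 14/15.
State B: cooperation gives 11 each period; deviation gives 25 once then 7 forever.
  δ ≥ 14/18 = 7/9.
Both must hold, so the binding constraint is Nordia's: δ ≥ 14/15.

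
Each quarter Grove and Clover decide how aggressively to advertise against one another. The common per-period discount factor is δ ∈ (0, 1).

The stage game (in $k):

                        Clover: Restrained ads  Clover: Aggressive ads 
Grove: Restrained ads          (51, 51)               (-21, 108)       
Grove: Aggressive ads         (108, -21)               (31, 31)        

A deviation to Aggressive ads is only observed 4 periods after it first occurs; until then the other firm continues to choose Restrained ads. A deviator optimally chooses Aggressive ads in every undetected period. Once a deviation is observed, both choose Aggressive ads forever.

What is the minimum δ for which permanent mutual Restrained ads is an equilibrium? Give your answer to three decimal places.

Deviating for the 4 undetected periods gains 108−51 = 57 per period over cooperation, then loses 51−31 = 20 per period forever once punishment starts.
Gain: 57(1 + δ + … + δ^3); loss: 20·δ^4/(1−δ).
No profitable deviation ⇔ 57(1−δ^4) ≤ 20·δ^4, i.e. δ^4 ≥ 57/(57+20) = 57/77.
Hence δ ≥ (57/77)^(1/4) ≈ 0.928.

0.928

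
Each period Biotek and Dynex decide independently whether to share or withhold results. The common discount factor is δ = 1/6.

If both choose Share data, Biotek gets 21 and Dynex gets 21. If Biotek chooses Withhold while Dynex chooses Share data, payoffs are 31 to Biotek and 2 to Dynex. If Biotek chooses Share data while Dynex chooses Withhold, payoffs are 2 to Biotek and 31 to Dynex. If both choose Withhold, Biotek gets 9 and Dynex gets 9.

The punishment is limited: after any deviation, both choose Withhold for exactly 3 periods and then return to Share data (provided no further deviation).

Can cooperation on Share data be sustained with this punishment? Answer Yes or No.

No

Comparing payoff streams over the 4 periods until play realigns: cooperate → 21(1+δ+…+δ^3); deviate → 31 + 9(δ+…+δ^3).
Cooperation is sustained iff (21−9)(δ+…+δ^3) ≥ 31−21.
δ+…+δ^3 = 1/6·(1−(1/6)^3)/(1−1/6) = 0.1991, and (31−21)/(21−9) = 0.8333.
0.1991 < 0.8333, so cooperation is not sustainable.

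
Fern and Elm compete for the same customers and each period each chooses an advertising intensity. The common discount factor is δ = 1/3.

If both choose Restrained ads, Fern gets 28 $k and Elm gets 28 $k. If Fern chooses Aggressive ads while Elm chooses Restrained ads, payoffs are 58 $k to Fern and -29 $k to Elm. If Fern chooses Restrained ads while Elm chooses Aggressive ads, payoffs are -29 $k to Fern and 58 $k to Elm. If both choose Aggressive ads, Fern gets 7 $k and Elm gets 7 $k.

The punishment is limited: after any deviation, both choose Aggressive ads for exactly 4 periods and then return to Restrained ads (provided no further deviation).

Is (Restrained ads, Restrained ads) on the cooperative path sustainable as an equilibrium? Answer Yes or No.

Comparing payoff streams over the 5 periods until play realigns: cooperate → 28(1+δ+…+δ^4); deviate → 58 + 7(δ+…+δ^4).
Cooperation is sustained iff (28−7)(δ+…+δ^4) ≥ 58−28.
δ+…+δ^4 = 1/3·(1−(1/3)^4)/(1−1/3) = 0.4938, and (58−28)/(28−7) = 1.4286.
0.4938 < 1.4286, so cooperation is not sustainable.

No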